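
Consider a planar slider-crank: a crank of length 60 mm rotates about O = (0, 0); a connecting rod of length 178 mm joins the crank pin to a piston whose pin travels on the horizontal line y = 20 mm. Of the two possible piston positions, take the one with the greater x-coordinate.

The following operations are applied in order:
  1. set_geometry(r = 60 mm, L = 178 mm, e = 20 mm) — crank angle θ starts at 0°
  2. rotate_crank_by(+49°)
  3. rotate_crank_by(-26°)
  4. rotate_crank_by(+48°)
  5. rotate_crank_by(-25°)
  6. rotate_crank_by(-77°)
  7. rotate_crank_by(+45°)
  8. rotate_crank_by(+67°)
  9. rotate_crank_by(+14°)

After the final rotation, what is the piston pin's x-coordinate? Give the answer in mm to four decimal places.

set_geometry: r = 60 mm, L = 178 mm, e = 20 mm; θ ← 0°
rotate_crank_by(+49°): θ ← 0° +49° = 49°
rotate_crank_by(-26°): θ ← 49° -26° = 23°
rotate_crank_by(+48°): θ ← 23° +48° = 71°
rotate_crank_by(-25°): θ ← 71° -25° = 46°
rotate_crank_by(-77°): θ ← 46° -77° = -31°
rotate_crank_by(+45°): θ ← -31° +45° = 14°
rotate_crank_by(+67°): θ ← 14° +67° = 81°
rotate_crank_by(+14°): θ ← 81° +14° = 95°
crank pin P = (r cos θ, r sin θ) = (-5.229345, 59.771682)
h = r sin θ − e = 59.771682 − 20 = 39.771682
x = r cos θ + √(L² − h²) = -5.229345 + √(31684.0 − 1581.7867) = -5.229345 + 173.499894 = 168.270550

168.2705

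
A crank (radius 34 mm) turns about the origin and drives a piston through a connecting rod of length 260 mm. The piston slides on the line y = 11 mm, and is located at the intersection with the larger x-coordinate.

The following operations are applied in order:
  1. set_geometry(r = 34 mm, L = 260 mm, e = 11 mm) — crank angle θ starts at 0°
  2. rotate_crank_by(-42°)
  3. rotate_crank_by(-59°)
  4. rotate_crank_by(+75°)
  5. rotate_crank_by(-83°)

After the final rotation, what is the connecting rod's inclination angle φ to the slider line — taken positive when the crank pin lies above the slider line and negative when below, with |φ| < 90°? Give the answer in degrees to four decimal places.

set_geometry: r = 34 mm, L = 260 mm, e = 11 mm; θ ← 0°
rotate_crank_by(-42°): θ ← 0° -42° = -42°
rotate_crank_by(-59°): θ ← -42° -59° = -101°
rotate_crank_by(+75°): θ ← -101° +75° = -26°
rotate_crank_by(-83°): θ ← -26° -83° = -109°
crank pin P = (r cos θ, r sin θ) = (-11.069317, -32.147632)
h = r sin θ − e = -32.147632 − 11 = -43.147632
sin φ = h / L = -43.147632 / 260 = -0.16595243
φ = arcsin(-0.16595243) = -9.552567°

-9.5526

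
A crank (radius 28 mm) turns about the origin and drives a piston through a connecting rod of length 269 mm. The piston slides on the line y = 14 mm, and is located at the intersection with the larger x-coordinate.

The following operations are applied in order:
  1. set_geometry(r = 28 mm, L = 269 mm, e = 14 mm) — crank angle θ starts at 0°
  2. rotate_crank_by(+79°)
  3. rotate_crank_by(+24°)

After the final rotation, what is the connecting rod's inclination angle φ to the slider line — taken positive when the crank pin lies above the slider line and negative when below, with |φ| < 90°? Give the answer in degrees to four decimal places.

2.8302

set_geometry: r = 28 mm, L = 269 mm, e = 14 mm; θ ← 0°
rotate_crank_by(+79°): θ ← 0° +79° = 79°
rotate_crank_by(+24°): θ ← 79° +24° = 103°
crank pin P = (r cos θ, r sin θ) = (-6.298630, 27.282362)
h = r sin θ − e = 27.282362 − 14 = 13.282362
sin φ = h / L = 13.282362 / 269 = 0.04937681
φ = arcsin(0.04937681) = 2.830234°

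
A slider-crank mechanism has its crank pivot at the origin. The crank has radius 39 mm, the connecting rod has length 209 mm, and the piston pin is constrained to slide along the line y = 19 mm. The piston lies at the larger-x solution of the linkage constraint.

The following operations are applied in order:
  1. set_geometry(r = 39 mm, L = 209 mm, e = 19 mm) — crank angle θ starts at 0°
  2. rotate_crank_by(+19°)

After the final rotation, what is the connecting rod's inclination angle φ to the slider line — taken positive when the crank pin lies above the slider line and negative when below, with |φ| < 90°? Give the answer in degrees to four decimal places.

set_geometry: r = 39 mm, L = 209 mm, e = 19 mm; θ ← 0°
rotate_crank_by(+19°): θ ← 0° +19° = 19°
crank pin P = (r cos θ, r sin θ) = (36.875224, 12.697158)
h = r sin θ − e = 12.697158 − 19 = -6.302842
sin φ = h / L = -6.302842 / 209 = -0.03015714
φ = arcsin(-0.03015714) = -1.728139°

-1.7281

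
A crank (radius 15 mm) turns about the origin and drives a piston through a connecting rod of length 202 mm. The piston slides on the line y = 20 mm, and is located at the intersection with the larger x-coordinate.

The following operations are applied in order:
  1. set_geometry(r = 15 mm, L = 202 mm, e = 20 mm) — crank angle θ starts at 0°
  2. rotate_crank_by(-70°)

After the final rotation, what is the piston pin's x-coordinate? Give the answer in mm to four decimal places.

204.2320

set_geometry: r = 15 mm, L = 202 mm, e = 20 mm; θ ← 0°
rotate_crank_by(-70°): θ ← 0° -70° = -70°
crank pin P = (r cos θ, r sin θ) = (5.130302, -14.095389)
h = r sin θ − e = -14.095389 − 20 = -34.095389
x = r cos θ + √(L² − h²) = 5.130302 + √(40804.0 − 1162.4956) = 5.130302 + 199.101744 = 204.232046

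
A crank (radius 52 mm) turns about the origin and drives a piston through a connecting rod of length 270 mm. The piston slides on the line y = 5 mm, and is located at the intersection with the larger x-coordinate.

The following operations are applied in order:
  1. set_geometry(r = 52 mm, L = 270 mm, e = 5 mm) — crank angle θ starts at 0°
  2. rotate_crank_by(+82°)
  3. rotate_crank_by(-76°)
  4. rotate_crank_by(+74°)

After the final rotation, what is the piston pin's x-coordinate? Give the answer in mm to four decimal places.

275.0459

set_geometry: r = 52 mm, L = 270 mm, e = 5 mm; θ ← 0°
rotate_crank_by(+82°): θ ← 0° +82° = 82°
rotate_crank_by(-76°): θ ← 82° -76° = 6°
rotate_crank_by(+74°): θ ← 6° +74° = 80°
crank pin P = (r cos θ, r sin θ) = (9.029705, 51.210003)
h = r sin θ − e = 51.210003 − 5 = 46.210003
x = r cos θ + √(L² − h²) = 9.029705 + √(72900.0 − 2135.3644) = 9.029705 + 266.016232 = 275.045937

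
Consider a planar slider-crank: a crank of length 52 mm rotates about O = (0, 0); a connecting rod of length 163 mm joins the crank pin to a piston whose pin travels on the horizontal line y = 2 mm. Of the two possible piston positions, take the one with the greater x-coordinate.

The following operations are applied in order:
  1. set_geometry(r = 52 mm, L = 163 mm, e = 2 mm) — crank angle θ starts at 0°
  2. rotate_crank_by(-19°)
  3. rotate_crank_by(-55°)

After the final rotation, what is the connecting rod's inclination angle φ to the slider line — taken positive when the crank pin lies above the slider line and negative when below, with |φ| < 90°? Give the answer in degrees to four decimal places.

set_geometry: r = 52 mm, L = 163 mm, e = 2 mm; θ ← 0°
rotate_crank_by(-19°): θ ← 0° -19° = -19°
rotate_crank_by(-55°): θ ← -19° -55° = -74°
crank pin P = (r cos θ, r sin θ) = (14.333143, -49.985608)
h = r sin θ − e = -49.985608 − 2 = -51.985608
sin φ = h / L = -51.985608 / 163 = -0.31893011
φ = arcsin(-0.31893011) = -18.598235°

-18.5982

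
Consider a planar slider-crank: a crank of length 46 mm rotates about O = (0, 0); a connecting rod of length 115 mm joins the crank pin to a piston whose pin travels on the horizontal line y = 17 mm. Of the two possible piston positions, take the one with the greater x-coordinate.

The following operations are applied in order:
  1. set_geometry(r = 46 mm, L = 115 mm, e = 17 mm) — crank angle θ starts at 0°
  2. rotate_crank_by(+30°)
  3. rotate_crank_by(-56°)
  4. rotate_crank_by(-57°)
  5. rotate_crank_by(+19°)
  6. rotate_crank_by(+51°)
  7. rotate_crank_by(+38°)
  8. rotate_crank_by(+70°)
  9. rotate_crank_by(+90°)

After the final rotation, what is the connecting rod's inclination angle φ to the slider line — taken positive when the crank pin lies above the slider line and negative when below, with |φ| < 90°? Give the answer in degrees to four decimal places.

set_geometry: r = 46 mm, L = 115 mm, e = 17 mm; θ ← 0°
rotate_crank_by(+30°): θ ← 0° +30° = 30°
rotate_crank_by(-56°): θ ← 30° -56° = -26°
rotate_crank_by(-57°): θ ← -26° -57° = -83°
rotate_crank_by(+19°): θ ← -83° +19° = -64°
rotate_crank_by(+51°): θ ← -64° +51° = -13°
rotate_crank_by(+38°): θ ← -13° +38° = 25°
rotate_crank_by(+70°): θ ← 25° +70° = 95°
rotate_crank_by(+90°): θ ← 95° +90° = 185°
crank pin P = (r cos θ, r sin θ) = (-45.824956, -4.009164)
h = r sin θ − e = -4.009164 − 17 = -21.009164
sin φ = h / L = -21.009164 / 115 = -0.18268838
φ = arcsin(-0.18268838) = -10.526390°

-10.5264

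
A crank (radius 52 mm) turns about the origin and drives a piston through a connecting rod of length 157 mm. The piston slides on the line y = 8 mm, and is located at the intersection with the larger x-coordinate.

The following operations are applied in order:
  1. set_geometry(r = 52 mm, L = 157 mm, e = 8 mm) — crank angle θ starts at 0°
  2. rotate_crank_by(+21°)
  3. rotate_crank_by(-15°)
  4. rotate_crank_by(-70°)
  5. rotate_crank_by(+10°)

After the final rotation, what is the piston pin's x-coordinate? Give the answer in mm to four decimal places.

179.3671

set_geometry: r = 52 mm, L = 157 mm, e = 8 mm; θ ← 0°
rotate_crank_by(+21°): θ ← 0° +21° = 21°
rotate_crank_by(-15°): θ ← 21° -15° = 6°
rotate_crank_by(-70°): θ ← 6° -70° = -64°
rotate_crank_by(+10°): θ ← -64° +10° = -54°
crank pin P = (r cos θ, r sin θ) = (30.564833, -42.068884)
h = r sin θ − e = -42.068884 − 8 = -50.068884
x = r cos θ + √(L² − h²) = 30.564833 + √(24649.0 − 2506.8931) = 30.564833 + 148.802241 = 179.367074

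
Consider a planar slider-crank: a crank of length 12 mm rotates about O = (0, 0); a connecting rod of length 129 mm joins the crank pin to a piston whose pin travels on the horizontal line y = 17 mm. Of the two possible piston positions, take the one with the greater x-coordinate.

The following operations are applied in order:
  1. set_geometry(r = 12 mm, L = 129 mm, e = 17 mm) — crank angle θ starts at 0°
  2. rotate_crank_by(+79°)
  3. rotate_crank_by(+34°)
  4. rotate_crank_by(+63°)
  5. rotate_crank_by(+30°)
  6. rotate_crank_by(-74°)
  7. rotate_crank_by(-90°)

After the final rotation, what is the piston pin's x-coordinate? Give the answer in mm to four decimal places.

set_geometry: r = 12 mm, L = 129 mm, e = 17 mm; θ ← 0°
rotate_crank_by(+79°): θ ← 0° +79° = 79°
rotate_crank_by(+34°): θ ← 79° +34° = 113°
rotate_crank_by(+63°): θ ← 113° +63° = 176°
rotate_crank_by(+30°): θ ← 176° +30° = 206°
rotate_crank_by(-74°): θ ← 206° -74° = 132°
rotate_crank_by(-90°): θ ← 132° -90° = 42°
crank pin P = (r cos θ, r sin θ) = (8.917738, 8.029567)
h = r sin θ − e = 8.029567 − 17 = -8.970433
x = r cos θ + √(L² − h²) = 8.917738 + √(16641.0 − 80.4687) = 8.917738 + 128.687728 = 137.605466

137.6055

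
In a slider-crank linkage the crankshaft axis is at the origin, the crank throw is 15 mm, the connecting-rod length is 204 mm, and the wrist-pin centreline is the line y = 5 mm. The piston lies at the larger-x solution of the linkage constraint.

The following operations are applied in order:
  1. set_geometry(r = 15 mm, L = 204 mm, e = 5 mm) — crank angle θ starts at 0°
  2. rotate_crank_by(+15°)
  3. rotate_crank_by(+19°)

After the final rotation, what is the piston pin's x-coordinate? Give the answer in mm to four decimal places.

216.4074

set_geometry: r = 15 mm, L = 204 mm, e = 5 mm; θ ← 0°
rotate_crank_by(+15°): θ ← 0° +15° = 15°
rotate_crank_by(+19°): θ ← 15° +19° = 34°
crank pin P = (r cos θ, r sin θ) = (12.435564, 8.387894)
h = r sin θ − e = 8.387894 − 5 = 3.387894
x = r cos θ + √(L² − h²) = 12.435564 + √(41616.0 − 11.4778) = 12.435564 + 203.971866 = 216.407430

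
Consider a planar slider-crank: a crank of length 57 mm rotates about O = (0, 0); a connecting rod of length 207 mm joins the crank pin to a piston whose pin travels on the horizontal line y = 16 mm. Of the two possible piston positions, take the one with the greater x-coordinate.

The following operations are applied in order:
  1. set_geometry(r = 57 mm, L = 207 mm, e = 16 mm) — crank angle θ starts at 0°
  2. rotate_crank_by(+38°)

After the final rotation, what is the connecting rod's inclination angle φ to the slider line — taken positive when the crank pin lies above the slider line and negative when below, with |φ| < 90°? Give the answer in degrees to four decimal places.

5.2922

set_geometry: r = 57 mm, L = 207 mm, e = 16 mm; θ ← 0°
rotate_crank_by(+38°): θ ← 0° +38° = 38°
crank pin P = (r cos θ, r sin θ) = (44.916613, 35.092704)
h = r sin θ − e = 35.092704 − 16 = 19.092704
sin φ = h / L = 19.092704 / 207 = 0.09223529
φ = arcsin(0.09223529) = 5.292215°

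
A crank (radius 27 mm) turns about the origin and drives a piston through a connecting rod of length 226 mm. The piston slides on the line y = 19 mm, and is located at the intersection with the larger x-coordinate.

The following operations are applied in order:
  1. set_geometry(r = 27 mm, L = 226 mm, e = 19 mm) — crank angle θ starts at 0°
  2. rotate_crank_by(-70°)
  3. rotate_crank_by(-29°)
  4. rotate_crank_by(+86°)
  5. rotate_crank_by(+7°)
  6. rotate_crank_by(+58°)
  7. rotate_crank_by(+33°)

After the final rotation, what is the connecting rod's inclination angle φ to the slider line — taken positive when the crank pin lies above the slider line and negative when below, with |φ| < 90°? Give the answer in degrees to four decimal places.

set_geometry: r = 27 mm, L = 226 mm, e = 19 mm; θ ← 0°
rotate_crank_by(-70°): θ ← 0° -70° = -70°
rotate_crank_by(-29°): θ ← -70° -29° = -99°
rotate_crank_by(+86°): θ ← -99° +86° = -13°
rotate_crank_by(+7°): θ ← -13° +7° = -6°
rotate_crank_by(+58°): θ ← -6° +58° = 52°
rotate_crank_by(+33°): θ ← 52° +33° = 85°
crank pin P = (r cos θ, r sin θ) = (2.353205, 26.897257)
h = r sin θ − e = 26.897257 − 19 = 7.897257
sin φ = h / L = 7.897257 / 226 = 0.03494361
φ = arcsin(0.03494361) = 2.002529°

2.0025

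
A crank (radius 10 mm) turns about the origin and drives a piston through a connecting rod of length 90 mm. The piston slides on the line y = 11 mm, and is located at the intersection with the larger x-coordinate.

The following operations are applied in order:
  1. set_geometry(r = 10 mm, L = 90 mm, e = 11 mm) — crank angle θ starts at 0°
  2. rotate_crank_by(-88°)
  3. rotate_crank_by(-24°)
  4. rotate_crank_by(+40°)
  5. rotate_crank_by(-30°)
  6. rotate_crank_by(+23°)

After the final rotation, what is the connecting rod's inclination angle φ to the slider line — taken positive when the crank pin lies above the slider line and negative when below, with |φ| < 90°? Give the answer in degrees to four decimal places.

set_geometry: r = 10 mm, L = 90 mm, e = 11 mm; θ ← 0°
rotate_crank_by(-88°): θ ← 0° -88° = -88°
rotate_crank_by(-24°): θ ← -88° -24° = -112°
rotate_crank_by(+40°): θ ← -112° +40° = -72°
rotate_crank_by(-30°): θ ← -72° -30° = -102°
rotate_crank_by(+23°): θ ← -102° +23° = -79°
crank pin P = (r cos θ, r sin θ) = (1.908090, -9.816272)
h = r sin θ − e = -9.816272 − 11 = -20.816272
sin φ = h / L = -20.816272 / 90 = -0.23129191
φ = arcsin(-0.23129191) = -13.373144°

-13.3731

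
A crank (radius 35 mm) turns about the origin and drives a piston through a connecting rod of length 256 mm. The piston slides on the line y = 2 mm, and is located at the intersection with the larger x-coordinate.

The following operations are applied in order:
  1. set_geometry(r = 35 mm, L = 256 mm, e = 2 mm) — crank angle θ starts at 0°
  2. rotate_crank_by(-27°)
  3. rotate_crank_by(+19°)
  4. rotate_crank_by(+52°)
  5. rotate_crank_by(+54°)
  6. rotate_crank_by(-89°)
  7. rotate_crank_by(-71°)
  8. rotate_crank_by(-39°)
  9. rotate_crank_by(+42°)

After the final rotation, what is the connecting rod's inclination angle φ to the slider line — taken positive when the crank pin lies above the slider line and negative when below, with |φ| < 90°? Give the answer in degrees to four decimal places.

set_geometry: r = 35 mm, L = 256 mm, e = 2 mm; θ ← 0°
rotate_crank_by(-27°): θ ← 0° -27° = -27°
rotate_crank_by(+19°): θ ← -27° +19° = -8°
rotate_crank_by(+52°): θ ← -8° +52° = 44°
rotate_crank_by(+54°): θ ← 44° +54° = 98°
rotate_crank_by(-89°): θ ← 98° -89° = 9°
rotate_crank_by(-71°): θ ← 9° -71° = -62°
rotate_crank_by(-39°): θ ← -62° -39° = -101°
rotate_crank_by(+42°): θ ← -101° +42° = -59°
crank pin P = (r cos θ, r sin θ) = (18.026333, -30.000856)
h = r sin θ − e = -30.000856 − 2 = -32.000856
sin φ = h / L = -32.000856 / 256 = -0.12500334
φ = arcsin(-0.12500334) = -7.180949°

-7.1809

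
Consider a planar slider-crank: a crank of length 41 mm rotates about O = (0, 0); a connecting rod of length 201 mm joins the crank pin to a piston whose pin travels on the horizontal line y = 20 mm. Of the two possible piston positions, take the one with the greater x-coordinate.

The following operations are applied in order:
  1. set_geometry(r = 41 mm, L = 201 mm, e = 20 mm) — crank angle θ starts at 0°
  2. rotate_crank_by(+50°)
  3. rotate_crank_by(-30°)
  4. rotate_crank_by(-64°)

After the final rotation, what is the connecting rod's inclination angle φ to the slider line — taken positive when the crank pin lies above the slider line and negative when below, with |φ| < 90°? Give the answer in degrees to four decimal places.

-13.9573

set_geometry: r = 41 mm, L = 201 mm, e = 20 mm; θ ← 0°
rotate_crank_by(+50°): θ ← 0° +50° = 50°
rotate_crank_by(-30°): θ ← 50° -30° = 20°
rotate_crank_by(-64°): θ ← 20° -64° = -44°
crank pin P = (r cos θ, r sin θ) = (29.492932, -28.480993)
h = r sin θ − e = -28.480993 − 20 = -48.480993
sin φ = h / L = -48.480993 / 201 = -0.24119897
φ = arcsin(-0.24119897) = -13.957315°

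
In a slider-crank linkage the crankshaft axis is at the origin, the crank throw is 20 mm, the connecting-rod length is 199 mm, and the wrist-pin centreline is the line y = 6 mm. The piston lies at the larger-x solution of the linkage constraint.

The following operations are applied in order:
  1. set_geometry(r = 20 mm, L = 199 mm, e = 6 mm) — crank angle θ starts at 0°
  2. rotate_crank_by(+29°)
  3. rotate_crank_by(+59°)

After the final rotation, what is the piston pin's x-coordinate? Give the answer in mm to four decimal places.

199.2058

set_geometry: r = 20 mm, L = 199 mm, e = 6 mm; θ ← 0°
rotate_crank_by(+29°): θ ← 0° +29° = 29°
rotate_crank_by(+59°): θ ← 29° +59° = 88°
crank pin P = (r cos θ, r sin θ) = (0.697990, 19.987817)
h = r sin θ − e = 19.987817 − 6 = 13.987817
x = r cos θ + √(L² − h²) = 0.697990 + √(39601.0 − 195.6590) = 0.697990 + 198.507786 = 199.205776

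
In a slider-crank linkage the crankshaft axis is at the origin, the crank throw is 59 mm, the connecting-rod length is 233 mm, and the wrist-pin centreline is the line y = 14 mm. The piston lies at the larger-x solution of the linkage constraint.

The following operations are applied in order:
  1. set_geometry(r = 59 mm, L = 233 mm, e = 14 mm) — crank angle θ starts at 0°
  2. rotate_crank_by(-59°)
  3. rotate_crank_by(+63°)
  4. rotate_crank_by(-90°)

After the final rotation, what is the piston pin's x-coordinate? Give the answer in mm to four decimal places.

225.4321

set_geometry: r = 59 mm, L = 233 mm, e = 14 mm; θ ← 0°
rotate_crank_by(-59°): θ ← 0° -59° = -59°
rotate_crank_by(+63°): θ ← -59° +63° = 4°
rotate_crank_by(-90°): θ ← 4° -90° = -86°
crank pin P = (r cos θ, r sin θ) = (4.115632, -58.856279)
h = r sin θ − e = -58.856279 − 14 = -72.856279
x = r cos θ + √(L² − h²) = 4.115632 + √(54289.0 − 5308.0374) = 4.115632 + 221.316431 = 225.432063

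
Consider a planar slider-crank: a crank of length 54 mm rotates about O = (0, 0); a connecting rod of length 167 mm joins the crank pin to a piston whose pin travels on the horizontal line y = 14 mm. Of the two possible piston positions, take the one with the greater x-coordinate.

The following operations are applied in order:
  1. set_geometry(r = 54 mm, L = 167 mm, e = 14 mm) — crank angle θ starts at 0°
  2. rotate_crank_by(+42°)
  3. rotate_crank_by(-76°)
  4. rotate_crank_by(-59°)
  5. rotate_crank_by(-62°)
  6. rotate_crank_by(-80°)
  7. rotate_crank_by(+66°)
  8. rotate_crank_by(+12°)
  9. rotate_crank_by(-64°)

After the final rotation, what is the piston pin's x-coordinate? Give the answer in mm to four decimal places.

set_geometry: r = 54 mm, L = 167 mm, e = 14 mm; θ ← 0°
rotate_crank_by(+42°): θ ← 0° +42° = 42°
rotate_crank_by(-76°): θ ← 42° -76° = -34°
rotate_crank_by(-59°): θ ← -34° -59° = -93°
rotate_crank_by(-62°): θ ← -93° -62° = -155°
rotate_crank_by(-80°): θ ← -155° -80° = -235°
rotate_crank_by(+66°): θ ← -235° +66° = -169°
rotate_crank_by(+12°): θ ← -169° +12° = -157°
rotate_crank_by(-64°): θ ← -157° -64° = -221°
crank pin P = (r cos θ, r sin θ) = (-40.754317, 35.427188)
h = r sin θ − e = 35.427188 − 14 = 21.427188
x = r cos θ + √(L² − h²) = -40.754317 + √(27889.0 − 459.1244) = -40.754317 + 165.619672 = 124.865354

124.8654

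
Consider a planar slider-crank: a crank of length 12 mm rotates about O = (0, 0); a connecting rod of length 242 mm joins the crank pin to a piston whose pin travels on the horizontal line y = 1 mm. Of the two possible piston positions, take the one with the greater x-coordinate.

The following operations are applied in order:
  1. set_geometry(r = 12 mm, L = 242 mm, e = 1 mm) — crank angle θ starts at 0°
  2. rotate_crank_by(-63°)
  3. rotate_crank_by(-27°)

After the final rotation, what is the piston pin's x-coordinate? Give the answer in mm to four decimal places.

241.6506

set_geometry: r = 12 mm, L = 242 mm, e = 1 mm; θ ← 0°
rotate_crank_by(-63°): θ ← 0° -63° = -63°
rotate_crank_by(-27°): θ ← -63° -27° = -90°
crank pin P = (r cos θ, r sin θ) = (0.000000, -12.000000)
h = r sin θ − e = -12.000000 − 1 = -13.000000
x = r cos θ + √(L² − h²) = 0.000000 + √(58564.0 − 169.0000) = 0.000000 + 241.650574 = 241.650574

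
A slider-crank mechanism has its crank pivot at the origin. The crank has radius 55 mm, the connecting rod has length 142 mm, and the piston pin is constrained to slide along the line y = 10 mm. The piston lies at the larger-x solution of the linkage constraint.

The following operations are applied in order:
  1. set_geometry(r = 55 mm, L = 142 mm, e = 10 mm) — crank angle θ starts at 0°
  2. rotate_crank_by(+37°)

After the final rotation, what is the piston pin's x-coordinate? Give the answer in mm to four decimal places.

184.0335

set_geometry: r = 55 mm, L = 142 mm, e = 10 mm; θ ← 0°
rotate_crank_by(+37°): θ ← 0° +37° = 37°
crank pin P = (r cos θ, r sin θ) = (43.924953, 33.099826)
h = r sin θ − e = 33.099826 − 10 = 23.099826
x = r cos θ + √(L² − h²) = 43.924953 + √(20164.0 − 533.6020) = 43.924953 + 140.108522 = 184.033475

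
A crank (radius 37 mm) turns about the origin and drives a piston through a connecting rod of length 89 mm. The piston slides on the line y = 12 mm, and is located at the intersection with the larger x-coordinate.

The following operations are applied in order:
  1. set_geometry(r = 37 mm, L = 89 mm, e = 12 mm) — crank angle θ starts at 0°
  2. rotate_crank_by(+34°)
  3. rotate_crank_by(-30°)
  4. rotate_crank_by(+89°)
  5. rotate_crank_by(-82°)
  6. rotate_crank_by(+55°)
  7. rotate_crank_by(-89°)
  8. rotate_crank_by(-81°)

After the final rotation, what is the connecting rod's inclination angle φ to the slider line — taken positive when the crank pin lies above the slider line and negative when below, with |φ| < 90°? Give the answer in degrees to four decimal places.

-32.5621

set_geometry: r = 37 mm, L = 89 mm, e = 12 mm; θ ← 0°
rotate_crank_by(+34°): θ ← 0° +34° = 34°
rotate_crank_by(-30°): θ ← 34° -30° = 4°
rotate_crank_by(+89°): θ ← 4° +89° = 93°
rotate_crank_by(-82°): θ ← 93° -82° = 11°
rotate_crank_by(+55°): θ ← 11° +55° = 66°
rotate_crank_by(-89°): θ ← 66° -89° = -23°
rotate_crank_by(-81°): θ ← -23° -81° = -104°
crank pin P = (r cos θ, r sin θ) = (-8.951110, -35.900942)
h = r sin θ − e = -35.900942 − 12 = -47.900942
sin φ = h / L = -47.900942 / 89 = -0.53821283
φ = arcsin(-0.53821283) = -32.562061°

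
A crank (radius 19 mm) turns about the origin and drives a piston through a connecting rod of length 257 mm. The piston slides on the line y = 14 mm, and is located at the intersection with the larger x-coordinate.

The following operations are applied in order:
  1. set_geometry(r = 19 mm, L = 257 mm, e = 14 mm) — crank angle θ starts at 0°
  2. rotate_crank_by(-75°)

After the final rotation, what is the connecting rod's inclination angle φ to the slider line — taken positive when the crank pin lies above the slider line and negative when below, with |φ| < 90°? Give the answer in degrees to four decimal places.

-7.2319

set_geometry: r = 19 mm, L = 257 mm, e = 14 mm; θ ← 0°
rotate_crank_by(-75°): θ ← 0° -75° = -75°
crank pin P = (r cos θ, r sin θ) = (4.917562, -18.352591)
h = r sin θ − e = -18.352591 − 14 = -32.352591
sin φ = h / L = -32.352591 / 257 = -0.12588557
φ = arcsin(-0.12588557) = -7.231899°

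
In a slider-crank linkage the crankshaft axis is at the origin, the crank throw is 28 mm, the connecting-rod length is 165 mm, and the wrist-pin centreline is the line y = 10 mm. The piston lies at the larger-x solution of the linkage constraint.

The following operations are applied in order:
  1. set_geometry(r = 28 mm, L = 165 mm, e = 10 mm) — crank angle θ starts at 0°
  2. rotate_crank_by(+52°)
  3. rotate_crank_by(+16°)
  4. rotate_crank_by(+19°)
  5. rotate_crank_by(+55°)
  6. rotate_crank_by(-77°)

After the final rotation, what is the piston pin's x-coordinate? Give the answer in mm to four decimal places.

set_geometry: r = 28 mm, L = 165 mm, e = 10 mm; θ ← 0°
rotate_crank_by(+52°): θ ← 0° +52° = 52°
rotate_crank_by(+16°): θ ← 52° +16° = 68°
rotate_crank_by(+19°): θ ← 68° +19° = 87°
rotate_crank_by(+55°): θ ← 87° +55° = 142°
rotate_crank_by(-77°): θ ← 142° -77° = 65°
crank pin P = (r cos θ, r sin θ) = (11.833311, 25.376618)
h = r sin θ − e = 25.376618 − 10 = 15.376618
x = r cos θ + √(L² − h²) = 11.833311 + √(27225.0 − 236.4404) = 11.833311 + 164.281952 = 176.115263

176.1153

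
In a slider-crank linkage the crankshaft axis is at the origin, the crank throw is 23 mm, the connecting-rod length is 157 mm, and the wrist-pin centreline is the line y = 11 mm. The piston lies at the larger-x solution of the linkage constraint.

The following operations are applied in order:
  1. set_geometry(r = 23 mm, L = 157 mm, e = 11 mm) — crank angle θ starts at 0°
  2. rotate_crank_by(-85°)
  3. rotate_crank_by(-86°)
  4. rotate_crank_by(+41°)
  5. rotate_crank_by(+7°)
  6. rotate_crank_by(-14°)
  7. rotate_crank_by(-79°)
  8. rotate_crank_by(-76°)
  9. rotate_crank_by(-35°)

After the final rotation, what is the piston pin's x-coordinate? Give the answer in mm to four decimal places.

176.2820

set_geometry: r = 23 mm, L = 157 mm, e = 11 mm; θ ← 0°
rotate_crank_by(-85°): θ ← 0° -85° = -85°
rotate_crank_by(-86°): θ ← -85° -86° = -171°
rotate_crank_by(+41°): θ ← -171° +41° = -130°
rotate_crank_by(+7°): θ ← -130° +7° = -123°
rotate_crank_by(-14°): θ ← -123° -14° = -137°
rotate_crank_by(-79°): θ ← -137° -79° = -216°
rotate_crank_by(-76°): θ ← -216° -76° = -292°
rotate_crank_by(-35°): θ ← -292° -35° = -327°
crank pin P = (r cos θ, r sin θ) = (19.289423, 12.526698)
h = r sin θ − e = 12.526698 − 11 = 1.526698
x = r cos θ + √(L² − h²) = 19.289423 + √(24649.0 − 2.3308) = 19.289423 + 156.992577 = 176.282000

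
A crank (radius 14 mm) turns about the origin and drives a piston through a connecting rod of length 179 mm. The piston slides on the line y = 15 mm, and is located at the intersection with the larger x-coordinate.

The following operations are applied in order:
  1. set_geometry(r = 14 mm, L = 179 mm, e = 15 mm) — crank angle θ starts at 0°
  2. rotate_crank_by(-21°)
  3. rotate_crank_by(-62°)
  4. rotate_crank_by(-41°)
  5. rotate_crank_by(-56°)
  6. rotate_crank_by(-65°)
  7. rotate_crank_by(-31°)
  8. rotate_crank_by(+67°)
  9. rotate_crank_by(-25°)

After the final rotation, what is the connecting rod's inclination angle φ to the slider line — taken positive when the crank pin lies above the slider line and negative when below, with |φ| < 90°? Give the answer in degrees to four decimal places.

-1.1760

set_geometry: r = 14 mm, L = 179 mm, e = 15 mm; θ ← 0°
rotate_crank_by(-21°): θ ← 0° -21° = -21°
rotate_crank_by(-62°): θ ← -21° -62° = -83°
rotate_crank_by(-41°): θ ← -83° -41° = -124°
rotate_crank_by(-56°): θ ← -124° -56° = -180°
rotate_crank_by(-65°): θ ← -180° -65° = -245°
rotate_crank_by(-31°): θ ← -245° -31° = -276°
rotate_crank_by(+67°): θ ← -276° +67° = -209°
rotate_crank_by(-25°): θ ← -209° -25° = -234°
crank pin P = (r cos θ, r sin θ) = (-8.228994, 11.326238)
h = r sin θ − e = 11.326238 − 15 = -3.673762
sin φ = h / L = -3.673762 / 179 = -0.02052381
φ = arcsin(-0.02052381) = -1.176010°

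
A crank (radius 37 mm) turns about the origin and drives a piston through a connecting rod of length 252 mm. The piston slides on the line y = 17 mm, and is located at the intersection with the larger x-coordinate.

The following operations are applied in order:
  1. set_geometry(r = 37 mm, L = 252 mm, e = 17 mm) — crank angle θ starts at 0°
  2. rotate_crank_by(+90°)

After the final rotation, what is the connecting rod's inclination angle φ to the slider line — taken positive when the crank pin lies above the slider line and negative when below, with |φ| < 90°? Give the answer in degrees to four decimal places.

4.5521

set_geometry: r = 37 mm, L = 252 mm, e = 17 mm; θ ← 0°
rotate_crank_by(+90°): θ ← 0° +90° = 90°
crank pin P = (r cos θ, r sin θ) = (0.000000, 37.000000)
h = r sin θ − e = 37.000000 − 17 = 20.000000
sin φ = h / L = 20.000000 / 252 = 0.07936508
φ = arcsin(0.07936508) = 4.552071°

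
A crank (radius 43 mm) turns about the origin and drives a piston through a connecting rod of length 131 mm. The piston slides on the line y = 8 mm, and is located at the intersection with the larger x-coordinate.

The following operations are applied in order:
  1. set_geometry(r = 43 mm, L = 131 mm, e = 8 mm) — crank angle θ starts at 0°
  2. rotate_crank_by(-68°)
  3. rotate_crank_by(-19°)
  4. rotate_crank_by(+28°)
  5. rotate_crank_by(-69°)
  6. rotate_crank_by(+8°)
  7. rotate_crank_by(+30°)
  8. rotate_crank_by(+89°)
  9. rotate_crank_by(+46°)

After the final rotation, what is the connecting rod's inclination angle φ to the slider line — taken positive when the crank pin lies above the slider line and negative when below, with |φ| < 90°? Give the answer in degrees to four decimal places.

set_geometry: r = 43 mm, L = 131 mm, e = 8 mm; θ ← 0°
rotate_crank_by(-68°): θ ← 0° -68° = -68°
rotate_crank_by(-19°): θ ← -68° -19° = -87°
rotate_crank_by(+28°): θ ← -87° +28° = -59°
rotate_crank_by(-69°): θ ← -59° -69° = -128°
rotate_crank_by(+8°): θ ← -128° +8° = -120°
rotate_crank_by(+30°): θ ← -120° +30° = -90°
rotate_crank_by(+89°): θ ← -90° +89° = -1°
rotate_crank_by(+46°): θ ← -1° +46° = 45°
crank pin P = (r cos θ, r sin θ) = (30.405592, 30.405592)
h = r sin θ − e = 30.405592 − 8 = 22.405592
sin φ = h / L = 22.405592 / 131 = 0.17103505
φ = arcsin(0.17103505) = 9.848005°

9.8480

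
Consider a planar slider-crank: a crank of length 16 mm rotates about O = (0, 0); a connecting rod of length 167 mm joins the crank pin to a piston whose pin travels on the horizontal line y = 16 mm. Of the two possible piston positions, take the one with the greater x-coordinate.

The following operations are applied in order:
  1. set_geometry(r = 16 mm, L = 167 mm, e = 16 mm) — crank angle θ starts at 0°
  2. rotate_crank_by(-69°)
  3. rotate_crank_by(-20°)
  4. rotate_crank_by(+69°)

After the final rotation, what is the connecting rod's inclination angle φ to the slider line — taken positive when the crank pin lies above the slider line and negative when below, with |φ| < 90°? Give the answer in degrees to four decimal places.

set_geometry: r = 16 mm, L = 167 mm, e = 16 mm; θ ← 0°
rotate_crank_by(-69°): θ ← 0° -69° = -69°
rotate_crank_by(-20°): θ ← -69° -20° = -89°
rotate_crank_by(+69°): θ ← -89° +69° = -20°
crank pin P = (r cos θ, r sin θ) = (15.035082, -5.472322)
h = r sin θ − e = -5.472322 − 16 = -21.472322
sin φ = h / L = -21.472322 / 167 = -0.12857678
φ = arcsin(-0.12857678) = -7.387358°

-7.3874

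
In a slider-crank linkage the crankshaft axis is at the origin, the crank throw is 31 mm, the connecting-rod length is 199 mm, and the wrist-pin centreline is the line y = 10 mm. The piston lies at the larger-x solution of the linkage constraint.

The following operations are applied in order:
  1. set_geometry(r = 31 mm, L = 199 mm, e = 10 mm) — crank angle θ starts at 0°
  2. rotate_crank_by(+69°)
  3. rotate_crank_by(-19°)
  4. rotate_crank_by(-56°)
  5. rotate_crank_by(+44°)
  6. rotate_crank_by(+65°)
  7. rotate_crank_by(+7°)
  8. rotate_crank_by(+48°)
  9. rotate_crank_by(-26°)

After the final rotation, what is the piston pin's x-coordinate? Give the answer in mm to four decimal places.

177.8294

set_geometry: r = 31 mm, L = 199 mm, e = 10 mm; θ ← 0°
rotate_crank_by(+69°): θ ← 0° +69° = 69°
rotate_crank_by(-19°): θ ← 69° -19° = 50°
rotate_crank_by(-56°): θ ← 50° -56° = -6°
rotate_crank_by(+44°): θ ← -6° +44° = 38°
rotate_crank_by(+65°): θ ← 38° +65° = 103°
rotate_crank_by(+7°): θ ← 103° +7° = 110°
rotate_crank_by(+48°): θ ← 110° +48° = 158°
rotate_crank_by(-26°): θ ← 158° -26° = 132°
crank pin P = (r cos θ, r sin θ) = (-20.743049, 23.037490)
h = r sin θ − e = 23.037490 − 10 = 13.037490
x = r cos θ + √(L² − h²) = -20.743049 + √(39601.0 − 169.9761) = -20.743049 + 198.572465 = 177.829416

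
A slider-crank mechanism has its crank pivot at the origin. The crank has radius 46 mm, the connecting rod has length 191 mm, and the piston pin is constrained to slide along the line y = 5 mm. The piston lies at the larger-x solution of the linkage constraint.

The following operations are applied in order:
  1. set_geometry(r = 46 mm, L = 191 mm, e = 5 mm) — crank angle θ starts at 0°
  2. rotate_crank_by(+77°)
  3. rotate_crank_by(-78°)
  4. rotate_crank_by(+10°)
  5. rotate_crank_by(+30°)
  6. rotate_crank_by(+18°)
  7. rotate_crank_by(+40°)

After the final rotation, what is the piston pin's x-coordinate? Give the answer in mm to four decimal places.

set_geometry: r = 46 mm, L = 191 mm, e = 5 mm; θ ← 0°
rotate_crank_by(+77°): θ ← 0° +77° = 77°
rotate_crank_by(-78°): θ ← 77° -78° = -1°
rotate_crank_by(+10°): θ ← -1° +10° = 9°
rotate_crank_by(+30°): θ ← 9° +30° = 39°
rotate_crank_by(+18°): θ ← 39° +18° = 57°
rotate_crank_by(+40°): θ ← 57° +40° = 97°
crank pin P = (r cos θ, r sin θ) = (-5.605990, 45.657123)
h = r sin θ − e = 45.657123 − 5 = 40.657123
x = r cos θ + √(L² − h²) = -5.605990 + √(36481.0 − 1653.0016) = -5.605990 + 186.622609 = 181.016620

181.0166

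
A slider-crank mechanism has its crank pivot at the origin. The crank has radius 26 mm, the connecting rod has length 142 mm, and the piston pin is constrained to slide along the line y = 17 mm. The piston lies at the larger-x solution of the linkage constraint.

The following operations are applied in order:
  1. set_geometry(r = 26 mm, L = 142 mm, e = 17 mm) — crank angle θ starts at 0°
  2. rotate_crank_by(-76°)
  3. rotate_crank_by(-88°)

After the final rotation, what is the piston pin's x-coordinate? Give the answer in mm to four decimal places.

set_geometry: r = 26 mm, L = 142 mm, e = 17 mm; θ ← 0°
rotate_crank_by(-76°): θ ← 0° -76° = -76°
rotate_crank_by(-88°): θ ← -76° -88° = -164°
crank pin P = (r cos θ, r sin θ) = (-24.992804, -7.166571)
h = r sin θ − e = -7.166571 − 17 = -24.166571
x = r cos θ + √(L² − h²) = -24.992804 + √(20164.0 − 584.0232) = -24.992804 + 139.928470 = 114.935666

114.9357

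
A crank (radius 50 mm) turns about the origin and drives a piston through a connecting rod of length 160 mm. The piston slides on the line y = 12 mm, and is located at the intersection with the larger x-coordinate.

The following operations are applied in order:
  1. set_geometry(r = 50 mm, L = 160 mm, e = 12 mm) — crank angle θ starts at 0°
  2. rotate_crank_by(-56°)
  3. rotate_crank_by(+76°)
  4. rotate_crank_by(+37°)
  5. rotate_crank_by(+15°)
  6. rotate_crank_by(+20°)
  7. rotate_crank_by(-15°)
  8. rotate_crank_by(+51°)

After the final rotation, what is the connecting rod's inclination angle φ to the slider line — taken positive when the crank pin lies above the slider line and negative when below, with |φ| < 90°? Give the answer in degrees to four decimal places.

9.8607

set_geometry: r = 50 mm, L = 160 mm, e = 12 mm; θ ← 0°
rotate_crank_by(-56°): θ ← 0° -56° = -56°
rotate_crank_by(+76°): θ ← -56° +76° = 20°
rotate_crank_by(+37°): θ ← 20° +37° = 57°
rotate_crank_by(+15°): θ ← 57° +15° = 72°
rotate_crank_by(+20°): θ ← 72° +20° = 92°
rotate_crank_by(-15°): θ ← 92° -15° = 77°
rotate_crank_by(+51°): θ ← 77° +51° = 128°
crank pin P = (r cos θ, r sin θ) = (-30.783074, 39.400538)
h = r sin θ − e = 39.400538 − 12 = 27.400538
sin φ = h / L = 27.400538 / 160 = 0.17125336
φ = arcsin(0.17125336) = 9.860700°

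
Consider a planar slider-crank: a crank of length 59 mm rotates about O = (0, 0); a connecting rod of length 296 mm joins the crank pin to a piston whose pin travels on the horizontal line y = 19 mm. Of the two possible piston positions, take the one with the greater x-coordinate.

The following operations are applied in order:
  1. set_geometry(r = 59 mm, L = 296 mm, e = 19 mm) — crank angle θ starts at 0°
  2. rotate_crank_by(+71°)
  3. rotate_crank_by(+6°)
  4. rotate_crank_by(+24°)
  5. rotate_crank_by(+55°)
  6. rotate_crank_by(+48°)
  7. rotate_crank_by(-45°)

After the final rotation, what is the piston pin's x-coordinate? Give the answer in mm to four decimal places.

set_geometry: r = 59 mm, L = 296 mm, e = 19 mm; θ ← 0°
rotate_crank_by(+71°): θ ← 0° +71° = 71°
rotate_crank_by(+6°): θ ← 71° +6° = 77°
rotate_crank_by(+24°): θ ← 77° +24° = 101°
rotate_crank_by(+55°): θ ← 101° +55° = 156°
rotate_crank_by(+48°): θ ← 156° +48° = 204°
rotate_crank_by(-45°): θ ← 204° -45° = 159°
crank pin P = (r cos θ, r sin θ) = (-55.081245, 21.143709)
h = r sin θ − e = 21.143709 − 19 = 2.143709
x = r cos θ + √(L² − h²) = -55.081245 + √(87616.0 − 4.5955) = -55.081245 + 295.992237 = 240.910992

240.9110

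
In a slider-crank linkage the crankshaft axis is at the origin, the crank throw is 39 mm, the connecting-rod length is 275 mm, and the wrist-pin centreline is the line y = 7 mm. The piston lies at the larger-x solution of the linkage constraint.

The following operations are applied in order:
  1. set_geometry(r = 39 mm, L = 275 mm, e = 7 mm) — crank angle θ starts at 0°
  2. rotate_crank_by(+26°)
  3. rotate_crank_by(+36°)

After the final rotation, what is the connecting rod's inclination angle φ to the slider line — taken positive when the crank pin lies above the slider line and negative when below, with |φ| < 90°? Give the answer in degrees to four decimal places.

5.7256

set_geometry: r = 39 mm, L = 275 mm, e = 7 mm; θ ← 0°
rotate_crank_by(+26°): θ ← 0° +26° = 26°
rotate_crank_by(+36°): θ ← 26° +36° = 62°
crank pin P = (r cos θ, r sin θ) = (18.309391, 34.434956)
h = r sin θ − e = 34.434956 − 7 = 27.434956
sin φ = h / L = 27.434956 / 275 = 0.09976348
φ = arcsin(0.09976348) = 5.725551°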